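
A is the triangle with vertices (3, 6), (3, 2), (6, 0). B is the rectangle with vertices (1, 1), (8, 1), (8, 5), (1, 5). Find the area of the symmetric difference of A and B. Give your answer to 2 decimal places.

23.50

|A| = 6, |B| = 28, |A∩B| = 5.25.
|A △ B| = |A| + |B| − 2·|A∩B| = 6 + 28 − 10.5 = 23.50.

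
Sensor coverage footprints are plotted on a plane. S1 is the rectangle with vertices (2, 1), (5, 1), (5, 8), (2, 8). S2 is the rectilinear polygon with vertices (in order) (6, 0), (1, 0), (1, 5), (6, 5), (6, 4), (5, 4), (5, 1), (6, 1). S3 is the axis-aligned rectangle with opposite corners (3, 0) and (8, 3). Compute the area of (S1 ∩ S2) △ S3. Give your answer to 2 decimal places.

|S1 ∩ S2| = 12.
|(S1 ∩ S2) ∩ S3| = 4.
|(S1 ∩ S2) △ S3| = 12 + 15 − 8 = 19.00.

19.00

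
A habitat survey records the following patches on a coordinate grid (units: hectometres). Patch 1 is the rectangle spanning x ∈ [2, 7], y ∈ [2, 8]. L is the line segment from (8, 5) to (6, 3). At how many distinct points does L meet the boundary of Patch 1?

1

The segment meets the boundary at (7,4).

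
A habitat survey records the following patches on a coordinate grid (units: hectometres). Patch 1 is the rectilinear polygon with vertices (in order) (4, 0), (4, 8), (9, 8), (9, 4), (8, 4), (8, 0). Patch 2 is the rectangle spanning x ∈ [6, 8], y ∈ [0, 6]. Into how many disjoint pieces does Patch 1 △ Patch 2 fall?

Patch 1 △ Patch 2 is a single connected region.

1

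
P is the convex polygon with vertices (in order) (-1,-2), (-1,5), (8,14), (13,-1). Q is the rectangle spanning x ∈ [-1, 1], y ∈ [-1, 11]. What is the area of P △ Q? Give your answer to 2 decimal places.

|P| = 139, |Q| = 24, |P∩Q| = 14.
|P △ Q| = |P| + |Q| − 2·|P∩Q| = 139 + 24 − 28 = 135.00.

135.00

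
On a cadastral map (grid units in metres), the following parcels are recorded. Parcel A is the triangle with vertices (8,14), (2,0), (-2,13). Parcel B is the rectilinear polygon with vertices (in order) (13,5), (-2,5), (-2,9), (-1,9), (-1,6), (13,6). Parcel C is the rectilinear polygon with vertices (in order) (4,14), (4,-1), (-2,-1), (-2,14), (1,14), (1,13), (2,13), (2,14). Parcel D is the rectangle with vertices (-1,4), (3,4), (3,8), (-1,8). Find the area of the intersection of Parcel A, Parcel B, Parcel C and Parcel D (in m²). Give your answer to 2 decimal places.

The intersection is the polygon with vertices (0.154,6), (3,6), (3,5), (0.462,5).
By the shoelace formula its area is 2.69.

2.69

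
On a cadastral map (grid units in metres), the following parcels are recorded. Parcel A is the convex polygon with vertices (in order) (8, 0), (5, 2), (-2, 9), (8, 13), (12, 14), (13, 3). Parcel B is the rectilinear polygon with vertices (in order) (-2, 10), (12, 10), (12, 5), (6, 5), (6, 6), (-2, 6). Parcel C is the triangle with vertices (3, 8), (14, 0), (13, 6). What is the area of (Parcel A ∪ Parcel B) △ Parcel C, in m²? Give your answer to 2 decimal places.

|Parcel A ∪ Parcel B| = 129.25.
|(Parcel A ∪ Parcel B) ∩ Parcel C| = 24.0011.
|(Parcel A ∪ Parcel B) △ Parcel C| = 129.25 + 29 − 48.0023 = 110.25.

110.25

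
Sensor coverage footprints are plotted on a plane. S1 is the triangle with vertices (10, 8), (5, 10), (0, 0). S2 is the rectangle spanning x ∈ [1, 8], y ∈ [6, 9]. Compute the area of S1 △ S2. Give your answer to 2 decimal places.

25.80

|S1| = 30, |S2| = 21, |S1∩S2| = 12.6.
|S1 △ S2| = |S1| + |S2| − 2·|S1∩S2| = 30 + 21 − 25.2 = 25.80.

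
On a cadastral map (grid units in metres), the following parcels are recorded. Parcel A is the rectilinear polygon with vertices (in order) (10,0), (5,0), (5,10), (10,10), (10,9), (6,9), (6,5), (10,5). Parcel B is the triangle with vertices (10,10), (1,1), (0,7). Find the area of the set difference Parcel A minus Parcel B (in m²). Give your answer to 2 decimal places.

|Parcel A| = 34, |Parcel A∩Parcel B| = 4.3167.
|Parcel A ∖ Parcel B| = |Parcel A| − |Parcel A∩Parcel B| = 34 − 4.3167 = 29.68.

29.68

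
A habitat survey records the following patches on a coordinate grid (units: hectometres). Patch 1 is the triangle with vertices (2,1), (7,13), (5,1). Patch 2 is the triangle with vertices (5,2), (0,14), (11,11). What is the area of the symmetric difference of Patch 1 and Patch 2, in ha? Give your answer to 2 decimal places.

|Patch 1| = 18, |Patch 2| = 58.5, |Patch 1∩Patch 2| = 11.0043.
|Patch 1 △ Patch 2| = |Patch 1| + |Patch 2| − 2·|Patch 1∩Patch 2| = 18 + 58.5 − 22.0086 = 54.49.

54.49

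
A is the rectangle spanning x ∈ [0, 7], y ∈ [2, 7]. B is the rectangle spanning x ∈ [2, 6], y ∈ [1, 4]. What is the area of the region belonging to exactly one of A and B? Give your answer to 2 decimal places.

31.00

|A∩B|: x∈[2,6], y∈[2,4] → 4·2 = 8.
|A △ B| = |A| + |B| − 2·|A∩B| = 35 + 12 − 16 = 31.00.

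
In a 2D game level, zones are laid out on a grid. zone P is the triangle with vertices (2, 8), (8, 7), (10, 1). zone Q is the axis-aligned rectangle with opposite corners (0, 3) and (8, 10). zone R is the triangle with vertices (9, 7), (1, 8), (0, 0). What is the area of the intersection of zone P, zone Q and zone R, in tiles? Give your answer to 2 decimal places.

8.93

The intersection is the polygon with vertices (8,6.222), (5.899,4.588), (2.167,7.854), (5,7.5), (8,7).
By the shoelace formula its area is 8.93.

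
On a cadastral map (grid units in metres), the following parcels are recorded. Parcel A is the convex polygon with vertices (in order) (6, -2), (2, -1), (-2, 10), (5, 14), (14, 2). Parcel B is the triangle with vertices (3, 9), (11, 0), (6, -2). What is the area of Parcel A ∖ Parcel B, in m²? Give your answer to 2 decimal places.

114.67

|Parcel A| = 144, |Parcel A∩Parcel B| = 29.3269.
|Parcel A ∖ Parcel B| = |Parcel A| − |Parcel A∩Parcel B| = 144 − 29.3269 = 114.67.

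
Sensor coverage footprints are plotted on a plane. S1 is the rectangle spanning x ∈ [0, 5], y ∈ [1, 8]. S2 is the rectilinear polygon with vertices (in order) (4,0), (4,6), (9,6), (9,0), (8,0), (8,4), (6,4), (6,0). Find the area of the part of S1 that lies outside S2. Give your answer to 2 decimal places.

30.00

|S1| = 35, |S1∩S2| = 5.
|S1 ∖ S2| = |S1| − |S1∩S2| = 35 − 5 = 30.00.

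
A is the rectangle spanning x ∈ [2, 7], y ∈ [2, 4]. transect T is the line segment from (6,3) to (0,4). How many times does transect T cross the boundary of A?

1

The segment meets the boundary at (2,3.667).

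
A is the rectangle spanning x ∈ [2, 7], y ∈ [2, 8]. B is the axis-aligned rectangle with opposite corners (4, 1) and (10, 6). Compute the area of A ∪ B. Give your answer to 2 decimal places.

48.00

By inclusion–exclusion:
Individual areas: |A| = 30, |B| = 30.
|A∩B|: x∈[4,7], y∈[2,6] → 3·4 = 12.
|A ∪ B| = 60 − 12 = 48.00.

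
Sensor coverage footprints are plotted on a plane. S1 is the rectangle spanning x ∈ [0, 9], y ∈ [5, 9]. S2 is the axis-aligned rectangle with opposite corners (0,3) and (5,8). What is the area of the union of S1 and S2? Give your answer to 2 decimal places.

By inclusion–exclusion:
Individual areas: |S1| = 36, |S2| = 25.
|S1∩S2|: x∈[0,5], y∈[5,8] → 5·3 = 15.
|S1 ∪ S2| = 61 − 15 = 46.00.

46.00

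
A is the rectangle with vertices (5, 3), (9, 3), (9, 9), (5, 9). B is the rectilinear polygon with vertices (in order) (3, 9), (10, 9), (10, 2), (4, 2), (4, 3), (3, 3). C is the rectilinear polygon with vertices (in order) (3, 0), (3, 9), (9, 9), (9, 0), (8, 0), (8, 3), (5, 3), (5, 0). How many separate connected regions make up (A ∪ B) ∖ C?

(A ∪ B) ∖ C splits into 2 disjoint pieces (area 7, area 3).

2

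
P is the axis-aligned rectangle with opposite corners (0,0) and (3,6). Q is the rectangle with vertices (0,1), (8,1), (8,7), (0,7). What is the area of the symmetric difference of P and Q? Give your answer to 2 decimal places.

|P∩Q|: x∈[0,3], y∈[1,6] → 3·5 = 15.
|P △ Q| = |P| + |Q| − 2·|P∩Q| = 18 + 48 − 30 = 36.00.

36.00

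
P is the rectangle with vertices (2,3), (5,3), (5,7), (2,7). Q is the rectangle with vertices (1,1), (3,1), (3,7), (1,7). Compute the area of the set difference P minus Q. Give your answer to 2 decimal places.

|P∩Q|: x∈[2,3], y∈[3,7] → 1·4 = 4.
|P| = 12.
|P ∖ Q| = |P| − |P∩Q| = 12 − 4 = 8.00.

8.00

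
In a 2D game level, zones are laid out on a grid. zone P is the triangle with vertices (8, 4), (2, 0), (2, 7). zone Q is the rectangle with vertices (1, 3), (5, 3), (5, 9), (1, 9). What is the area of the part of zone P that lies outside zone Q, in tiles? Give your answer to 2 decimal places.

|zone P| = 21, |zone P∩zone Q| = 9.75.
|zone P ∖ zone Q| = |zone P| − |zone P∩zone Q| = 21 − 9.75 = 11.25.

11.25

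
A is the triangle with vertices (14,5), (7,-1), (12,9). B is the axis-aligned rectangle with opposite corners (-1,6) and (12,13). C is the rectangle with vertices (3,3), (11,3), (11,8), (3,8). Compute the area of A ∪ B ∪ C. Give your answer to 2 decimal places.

129.00

By inclusion–exclusion:
Individual areas: |A| = 20, |B| = 91, |C| = 40.
|A∩B| = 2.25.
|A∩C| = 4.
|B∩C|: x∈[3,11], y∈[6,8] → 8·2 = 16.
|A∩B∩C| = 0.25.
|A ∪ B ∪ C| = 151 − 22.25 + 0.25 = 129.00.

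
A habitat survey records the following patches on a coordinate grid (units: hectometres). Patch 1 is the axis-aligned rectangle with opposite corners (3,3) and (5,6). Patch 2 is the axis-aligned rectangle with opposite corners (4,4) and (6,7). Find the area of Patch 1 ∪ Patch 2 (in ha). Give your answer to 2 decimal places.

10.00

By inclusion–exclusion:
Individual areas: |Patch 1| = 6, |Patch 2| = 6.
|Patch 1∩Patch 2|: x∈[4,5], y∈[4,6] → 1·2 = 2.
|Patch 1 ∪ Patch 2| = 12 − 2 = 10.00.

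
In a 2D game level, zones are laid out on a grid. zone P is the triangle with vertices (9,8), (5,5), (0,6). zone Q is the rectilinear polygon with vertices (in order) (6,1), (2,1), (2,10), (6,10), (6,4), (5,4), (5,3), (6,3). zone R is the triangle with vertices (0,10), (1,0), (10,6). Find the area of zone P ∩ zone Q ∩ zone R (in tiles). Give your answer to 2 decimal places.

6.28

The intersection is the polygon with vertices (2,5.6), (2,6.444), (6,7.333), (6,5.75), (5,5).
By the shoelace formula its area is 6.28.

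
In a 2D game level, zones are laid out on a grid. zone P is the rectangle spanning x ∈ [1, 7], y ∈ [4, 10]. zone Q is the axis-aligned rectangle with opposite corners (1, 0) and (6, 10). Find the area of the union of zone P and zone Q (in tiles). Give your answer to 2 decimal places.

By inclusion–exclusion:
Individual areas: |zone P| = 36, |zone Q| = 50.
|zone P∩zone Q|: x∈[1,6], y∈[4,10] → 5·6 = 30.
|zone P ∪ zone Q| = 86 − 30 = 56.00.

56.00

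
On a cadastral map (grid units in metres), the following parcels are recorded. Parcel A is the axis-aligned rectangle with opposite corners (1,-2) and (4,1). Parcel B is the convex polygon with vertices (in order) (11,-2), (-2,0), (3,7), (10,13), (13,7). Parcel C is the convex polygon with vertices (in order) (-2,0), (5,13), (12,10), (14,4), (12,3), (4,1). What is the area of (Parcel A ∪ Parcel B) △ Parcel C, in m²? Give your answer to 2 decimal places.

62.48

|Parcel A ∪ Parcel B| = 129.4231.
|(Parcel A ∪ Parcel B) ∩ Parcel C| = 90.472.
|(Parcel A ∪ Parcel B) △ Parcel C| = 129.4231 + 114 − 180.944 = 62.48.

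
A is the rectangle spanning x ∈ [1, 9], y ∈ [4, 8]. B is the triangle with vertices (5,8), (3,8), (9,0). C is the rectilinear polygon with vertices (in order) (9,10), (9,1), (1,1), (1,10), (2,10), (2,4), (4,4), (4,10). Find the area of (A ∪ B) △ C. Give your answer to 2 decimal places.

|A ∪ B| = 34.
|(A ∪ B) ∩ C| = 25.875.
|(A ∪ B) △ C| = 34 + 60 − 51.75 = 42.25.

42.25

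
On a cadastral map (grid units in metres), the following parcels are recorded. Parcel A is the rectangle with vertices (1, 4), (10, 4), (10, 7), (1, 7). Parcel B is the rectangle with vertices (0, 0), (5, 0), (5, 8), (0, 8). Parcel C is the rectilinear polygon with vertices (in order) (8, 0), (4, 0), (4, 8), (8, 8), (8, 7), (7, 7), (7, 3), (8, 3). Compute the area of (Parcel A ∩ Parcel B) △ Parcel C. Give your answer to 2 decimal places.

34.00

|Parcel A ∩ Parcel B| = 12.
|(Parcel A ∩ Parcel B) ∩ Parcel C| = 3.
|(Parcel A ∩ Parcel B) △ Parcel C| = 12 + 28 − 6 = 34.00.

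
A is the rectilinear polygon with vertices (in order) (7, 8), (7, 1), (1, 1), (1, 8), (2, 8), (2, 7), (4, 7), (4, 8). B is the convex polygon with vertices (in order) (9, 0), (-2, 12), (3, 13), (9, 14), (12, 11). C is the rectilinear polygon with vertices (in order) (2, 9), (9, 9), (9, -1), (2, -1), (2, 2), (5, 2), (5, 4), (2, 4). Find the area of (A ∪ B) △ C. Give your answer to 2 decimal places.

|A ∪ B| = 124.7992.
|(A ∪ B) ∩ C| = 49.6326.
|(A ∪ B) △ C| = 124.7992 + 64 − 99.2652 = 89.53.

89.53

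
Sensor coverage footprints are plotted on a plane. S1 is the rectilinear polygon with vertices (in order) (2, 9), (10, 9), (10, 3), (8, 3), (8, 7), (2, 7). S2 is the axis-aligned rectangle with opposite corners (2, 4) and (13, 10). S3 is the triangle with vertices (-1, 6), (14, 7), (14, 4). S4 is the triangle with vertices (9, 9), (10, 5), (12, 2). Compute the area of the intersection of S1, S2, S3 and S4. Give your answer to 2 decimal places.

The intersection is the polygon with vertices (9.972,6.731), (10,6.667), (10,5), (9.574,6.705).
By the shoelace formula its area is 0.37.

0.37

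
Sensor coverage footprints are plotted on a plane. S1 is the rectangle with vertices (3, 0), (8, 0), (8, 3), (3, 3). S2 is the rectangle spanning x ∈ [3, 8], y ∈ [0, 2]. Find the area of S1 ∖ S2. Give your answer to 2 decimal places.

|S1∩S2|: x∈[3,8], y∈[0,2] → 5·2 = 10.
|S1| = 15.
|S1 ∖ S2| = |S1| − |S1∩S2| = 15 − 10 = 5.00.

5.00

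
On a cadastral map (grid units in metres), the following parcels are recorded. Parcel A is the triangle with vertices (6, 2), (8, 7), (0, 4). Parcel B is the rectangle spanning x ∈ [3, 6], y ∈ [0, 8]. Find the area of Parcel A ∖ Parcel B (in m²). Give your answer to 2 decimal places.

|Parcel A| = 17, |Parcel A∩Parcel B| = 9.5625.
|Parcel A ∖ Parcel B| = |Parcel A| − |Parcel A∩Parcel B| = 17 − 9.5625 = 7.44.

7.44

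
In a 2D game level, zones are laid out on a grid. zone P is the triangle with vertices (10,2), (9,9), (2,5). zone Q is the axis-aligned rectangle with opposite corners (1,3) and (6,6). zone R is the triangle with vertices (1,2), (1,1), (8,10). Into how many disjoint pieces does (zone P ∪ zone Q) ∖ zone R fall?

(zone P ∪ zone Q) ∖ zone R splits into 2 disjoint pieces (area 26.5413, area 6.8839).

2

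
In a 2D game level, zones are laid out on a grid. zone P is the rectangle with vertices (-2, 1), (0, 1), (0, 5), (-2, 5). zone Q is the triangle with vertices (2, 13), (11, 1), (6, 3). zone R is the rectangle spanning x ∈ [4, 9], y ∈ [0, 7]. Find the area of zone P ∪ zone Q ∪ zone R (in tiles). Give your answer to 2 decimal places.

By inclusion–exclusion:
Individual areas: |zone P| = 8, |zone Q| = 21, |zone R| = 35.
|zone P∩zone Q| = 0.
|zone P∩zone R| = 0 (no overlap).
|zone Q∩zone R| = 12.8333.
|zone P∩zone Q∩zone R| = 0.
|zone P ∪ zone Q ∪ zone R| = 64 − 12.8333 + 0 = 51.17.

51.17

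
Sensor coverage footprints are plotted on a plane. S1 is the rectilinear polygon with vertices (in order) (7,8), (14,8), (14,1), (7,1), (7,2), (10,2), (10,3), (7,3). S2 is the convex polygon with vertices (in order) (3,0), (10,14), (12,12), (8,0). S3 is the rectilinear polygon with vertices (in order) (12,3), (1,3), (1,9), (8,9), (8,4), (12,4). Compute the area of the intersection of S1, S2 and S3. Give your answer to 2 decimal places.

6.17

The intersection is the polygon with vertices (9,3), (7,3), (7,8), (8,8), (8,4), (9.333,4).
By the shoelace formula its area is 6.17.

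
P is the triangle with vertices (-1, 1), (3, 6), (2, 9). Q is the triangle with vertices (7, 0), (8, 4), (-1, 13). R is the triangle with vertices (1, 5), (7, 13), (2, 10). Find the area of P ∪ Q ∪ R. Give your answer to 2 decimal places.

36.96

By inclusion–exclusion:
Individual areas: |P| = 8.5, |Q| = 22.5, |R| = 11.
|P∩Q| = 0.3676.
|P∩R| = 2.4396.
|Q∩R| = 2.6037.
|P∩Q∩R| = 0.3672.
|P ∪ Q ∪ R| = 42 − 5.4109 + 0.3672 = 36.96.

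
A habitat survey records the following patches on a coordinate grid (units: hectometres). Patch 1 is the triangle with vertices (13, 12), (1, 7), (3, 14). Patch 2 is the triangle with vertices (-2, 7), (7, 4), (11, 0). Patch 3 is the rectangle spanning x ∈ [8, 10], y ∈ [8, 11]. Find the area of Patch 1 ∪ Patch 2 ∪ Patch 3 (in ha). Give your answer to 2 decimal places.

53.67

By inclusion–exclusion:
Individual areas: |Patch 1| = 37, |Patch 2| = 12, |Patch 3| = 6.
|Patch 1∩Patch 2| = 0.
|Patch 1∩Patch 3| = 1.3333.
|Patch 2∩Patch 3| = 0.
|Patch 1∩Patch 2∩Patch 3| = 0.
|Patch 1 ∪ Patch 2 ∪ Patch 3| = 55 − 1.3333 + 0 = 53.67.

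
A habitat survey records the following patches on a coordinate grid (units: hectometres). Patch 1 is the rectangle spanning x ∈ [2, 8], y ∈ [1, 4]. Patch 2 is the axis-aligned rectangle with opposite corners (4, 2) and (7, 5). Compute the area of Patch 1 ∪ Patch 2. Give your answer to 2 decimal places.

By inclusion–exclusion:
Individual areas: |Patch 1| = 18, |Patch 2| = 9.
|Patch 1∩Patch 2|: x∈[4,7], y∈[2,4] → 3·2 = 6.
|Patch 1 ∪ Patch 2| = 27 − 6 = 21.00.

21.00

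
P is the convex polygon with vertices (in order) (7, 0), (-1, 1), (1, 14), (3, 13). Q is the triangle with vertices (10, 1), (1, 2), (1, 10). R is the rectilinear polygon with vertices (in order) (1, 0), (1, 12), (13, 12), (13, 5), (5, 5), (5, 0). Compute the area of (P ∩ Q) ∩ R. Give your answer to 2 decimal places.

25.18

The region (P ∩ Q) ∩ R is the polygon with vertices (1,2), (1,10), (5.222,5.778), (5.462,5), (5,5), (5,1.556).
By the shoelace formula its area is 25.18.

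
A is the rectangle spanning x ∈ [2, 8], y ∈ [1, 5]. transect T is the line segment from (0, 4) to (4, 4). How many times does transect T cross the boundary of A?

The segment meets the boundary at (2,4).

1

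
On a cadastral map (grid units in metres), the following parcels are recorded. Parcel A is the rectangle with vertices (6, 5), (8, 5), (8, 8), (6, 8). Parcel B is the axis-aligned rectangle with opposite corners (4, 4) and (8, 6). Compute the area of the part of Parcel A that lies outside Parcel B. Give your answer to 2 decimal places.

|Parcel A∩Parcel B|: x∈[6,8], y∈[5,6] → 2·1 = 2.
|Parcel A| = 6.
|Parcel A ∖ Parcel B| = |Parcel A| − |Parcel A∩Parcel B| = 6 − 2 = 4.00.

4.00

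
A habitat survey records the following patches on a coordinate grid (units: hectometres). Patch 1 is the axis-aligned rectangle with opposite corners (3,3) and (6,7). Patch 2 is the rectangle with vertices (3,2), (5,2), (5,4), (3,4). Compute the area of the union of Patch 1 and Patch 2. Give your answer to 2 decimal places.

14.00

By inclusion–exclusion:
Individual areas: |Patch 1| = 12, |Patch 2| = 4.
|Patch 1∩Patch 2|: x∈[3,5], y∈[3,4] → 2·1 = 2.
|Patch 1 ∪ Patch 2| = 16 − 2 = 14.00.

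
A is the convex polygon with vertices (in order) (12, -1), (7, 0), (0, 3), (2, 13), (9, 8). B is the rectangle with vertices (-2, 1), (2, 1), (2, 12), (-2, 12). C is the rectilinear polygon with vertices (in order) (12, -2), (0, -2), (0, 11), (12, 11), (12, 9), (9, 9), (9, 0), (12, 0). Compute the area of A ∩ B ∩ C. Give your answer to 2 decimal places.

The intersection is the polygon with vertices (1.6,11), (2,11), (2,2.143), (0,3).
By the shoelace formula its area is 10.46.

10.46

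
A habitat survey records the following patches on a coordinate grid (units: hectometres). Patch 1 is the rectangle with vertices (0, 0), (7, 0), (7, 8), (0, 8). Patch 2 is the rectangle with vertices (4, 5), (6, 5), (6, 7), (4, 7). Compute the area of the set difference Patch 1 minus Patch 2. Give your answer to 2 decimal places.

52.00

|Patch 1∩Patch 2|: x∈[4,6], y∈[5,7] → 2·2 = 4.
|Patch 1| = 56.
|Patch 1 ∖ Patch 2| = |Patch 1| − |Patch 1∩Patch 2| = 56 − 4 = 52.00.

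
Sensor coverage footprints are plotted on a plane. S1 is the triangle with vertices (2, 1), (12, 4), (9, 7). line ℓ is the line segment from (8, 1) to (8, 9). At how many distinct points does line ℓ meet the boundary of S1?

2

The segment meets the boundary at (8,6.143), (8,2.8).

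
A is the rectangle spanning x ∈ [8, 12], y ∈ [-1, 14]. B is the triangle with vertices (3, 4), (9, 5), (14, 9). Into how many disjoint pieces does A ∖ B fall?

A ∖ B splits into 2 disjoint pieces (area 27.5167, area 27.2727).

2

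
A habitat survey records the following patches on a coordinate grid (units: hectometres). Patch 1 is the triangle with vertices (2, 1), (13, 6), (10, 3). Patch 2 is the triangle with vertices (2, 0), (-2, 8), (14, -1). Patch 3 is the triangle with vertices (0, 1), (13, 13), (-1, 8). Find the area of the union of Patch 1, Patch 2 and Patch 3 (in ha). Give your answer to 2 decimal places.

By inclusion–exclusion:
Individual areas: |Patch 1| = 9, |Patch 2| = 46, |Patch 3| = 51.5.
|Patch 1∩Patch 2| = 2.7924.
|Patch 1∩Patch 3| = 0.
|Patch 2∩Patch 3| = 11.8583.
|Patch 1∩Patch 2∩Patch 3| = 0.
|Patch 1 ∪ Patch 2 ∪ Patch 3| = 106.5 − 14.6507 + 0 = 91.85.

91.85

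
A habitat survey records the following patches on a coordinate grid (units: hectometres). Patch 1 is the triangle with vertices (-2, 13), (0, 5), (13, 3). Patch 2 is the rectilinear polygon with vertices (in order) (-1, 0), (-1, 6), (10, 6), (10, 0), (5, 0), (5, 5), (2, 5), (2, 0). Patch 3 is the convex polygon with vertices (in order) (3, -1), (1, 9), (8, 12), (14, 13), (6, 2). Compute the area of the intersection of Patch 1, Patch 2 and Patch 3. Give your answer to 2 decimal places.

9.57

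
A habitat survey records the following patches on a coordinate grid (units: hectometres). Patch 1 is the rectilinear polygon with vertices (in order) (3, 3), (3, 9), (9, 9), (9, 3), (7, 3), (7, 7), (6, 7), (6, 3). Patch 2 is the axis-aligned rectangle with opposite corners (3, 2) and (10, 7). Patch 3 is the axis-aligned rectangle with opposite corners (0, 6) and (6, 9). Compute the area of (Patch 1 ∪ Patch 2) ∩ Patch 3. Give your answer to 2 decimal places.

The region (Patch 1 ∪ Patch 2) ∩ Patch 3 is the polygon with vertices (3,9), (6,9), (6,6), (3,6), (3,7).
By the shoelace formula its area is 9.00.

9.00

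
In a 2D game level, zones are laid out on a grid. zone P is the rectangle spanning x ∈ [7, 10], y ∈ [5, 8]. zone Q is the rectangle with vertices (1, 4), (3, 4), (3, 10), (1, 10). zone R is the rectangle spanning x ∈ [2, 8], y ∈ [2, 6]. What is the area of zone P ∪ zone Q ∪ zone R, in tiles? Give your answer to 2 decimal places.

42.00

By inclusion–exclusion:
Individual areas: |zone P| = 9, |zone Q| = 12, |zone R| = 24.
|zone P∩zone Q| = 0 (no overlap).
|zone P∩zone R|: x∈[7,8], y∈[5,6] → 1·1 = 1.
|zone Q∩zone R|: x∈[2,3], y∈[4,6] → 1·2 = 2.
|zone P∩zone Q∩zone R| = 0.
|zone P ∪ zone Q ∪ zone R| = 45 − 3 + 0 = 42.00.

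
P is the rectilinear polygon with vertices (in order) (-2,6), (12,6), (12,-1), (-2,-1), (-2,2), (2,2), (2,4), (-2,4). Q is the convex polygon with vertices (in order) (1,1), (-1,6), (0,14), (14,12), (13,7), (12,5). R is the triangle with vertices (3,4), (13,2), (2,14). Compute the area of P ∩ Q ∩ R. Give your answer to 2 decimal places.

The intersection is the polygon with vertices (7.032,3.193), (3,4), (2.8,6), (9.333,6), (10.688,4.523).
By the shoelace formula its area is 16.72.

16.72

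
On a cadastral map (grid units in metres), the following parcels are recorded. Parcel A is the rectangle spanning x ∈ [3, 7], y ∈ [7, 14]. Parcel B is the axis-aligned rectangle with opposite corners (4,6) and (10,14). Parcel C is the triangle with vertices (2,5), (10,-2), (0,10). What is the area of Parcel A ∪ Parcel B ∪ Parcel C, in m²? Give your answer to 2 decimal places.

68.00

By inclusion–exclusion:
Individual areas: |Parcel A| = 28, |Parcel B| = 48, |Parcel C| = 13.
|Parcel A∩Parcel B|: x∈[4,7], y∈[7,14] → 3·7 = 21.
|Parcel A∩Parcel C| = 0.
|Parcel B∩Parcel C| = 0.
|Parcel A∩Parcel B∩Parcel C| = 0.
|Parcel A ∪ Parcel B ∪ Parcel C| = 89 − 21 + 0 = 68.00.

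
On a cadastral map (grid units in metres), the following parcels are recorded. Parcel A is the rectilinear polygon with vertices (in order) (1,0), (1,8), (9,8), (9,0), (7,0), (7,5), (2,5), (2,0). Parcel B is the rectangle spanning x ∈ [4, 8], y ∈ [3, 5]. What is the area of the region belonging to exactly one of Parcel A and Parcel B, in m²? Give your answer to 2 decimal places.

43.00

|Parcel A| = 39, |Parcel B| = 8, |Parcel A∩Parcel B| = 2.
|Parcel A △ Parcel B| = |Parcel A| + |Parcel B| − 2·|Parcel A∩Parcel B| = 39 + 8 − 4 = 43.00.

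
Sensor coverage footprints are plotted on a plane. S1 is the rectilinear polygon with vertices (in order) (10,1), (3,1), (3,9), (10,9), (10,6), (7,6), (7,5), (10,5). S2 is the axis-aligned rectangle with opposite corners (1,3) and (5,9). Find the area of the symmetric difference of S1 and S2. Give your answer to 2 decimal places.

|S1| = 53, |S2| = 24, |S1∩S2| = 12.
|S1 △ S2| = |S1| + |S2| − 2·|S1∩S2| = 53 + 24 − 24 = 53.00.

53.00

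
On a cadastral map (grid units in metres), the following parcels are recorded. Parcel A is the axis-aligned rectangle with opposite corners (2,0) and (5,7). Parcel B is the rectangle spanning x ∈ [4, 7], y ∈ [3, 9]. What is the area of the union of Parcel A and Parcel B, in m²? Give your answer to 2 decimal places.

By inclusion–exclusion:
Individual areas: |Parcel A| = 21, |Parcel B| = 18.
|Parcel A∩Parcel B|: x∈[4,5], y∈[3,7] → 1·4 = 4.
|Parcel A ∪ Parcel B| = 39 − 4 = 35.00.

35.00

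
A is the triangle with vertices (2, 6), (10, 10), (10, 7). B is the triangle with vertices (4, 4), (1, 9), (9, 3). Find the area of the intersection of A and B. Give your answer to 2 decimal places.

0.78

The intersection is the polygon with vertices (3.8,6.9), (4.571,6.321), (2.744,6.093), (2.615,6.308).
By the shoelace formula its area is 0.78.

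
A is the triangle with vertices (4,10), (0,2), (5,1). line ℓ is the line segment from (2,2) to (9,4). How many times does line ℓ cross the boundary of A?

1

The segment meets the boundary at (4.8,2.8).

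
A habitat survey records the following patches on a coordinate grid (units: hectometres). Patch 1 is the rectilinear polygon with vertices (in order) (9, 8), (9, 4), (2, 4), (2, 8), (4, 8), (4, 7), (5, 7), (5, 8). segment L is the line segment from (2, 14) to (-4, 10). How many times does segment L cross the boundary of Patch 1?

0

The segment lies entirely outside Patch 1 and never meets its boundary.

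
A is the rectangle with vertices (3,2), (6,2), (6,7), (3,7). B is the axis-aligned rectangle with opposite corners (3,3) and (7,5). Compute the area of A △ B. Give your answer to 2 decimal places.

11.00

|A∩B|: x∈[3,6], y∈[3,5] → 3·2 = 6.
|A △ B| = |A| + |B| − 2·|A∩B| = 15 + 8 − 12 = 11.00.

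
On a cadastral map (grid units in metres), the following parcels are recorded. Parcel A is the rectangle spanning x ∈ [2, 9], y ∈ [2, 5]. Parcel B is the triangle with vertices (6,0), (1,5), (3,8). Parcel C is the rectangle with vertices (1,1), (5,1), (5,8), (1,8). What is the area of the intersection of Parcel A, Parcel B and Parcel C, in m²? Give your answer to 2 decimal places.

The intersection is the polygon with vertices (4.125,5), (5,2.667), (5,2), (4,2), (2,4), (2,5).
By the shoelace formula its area is 5.98.

5.98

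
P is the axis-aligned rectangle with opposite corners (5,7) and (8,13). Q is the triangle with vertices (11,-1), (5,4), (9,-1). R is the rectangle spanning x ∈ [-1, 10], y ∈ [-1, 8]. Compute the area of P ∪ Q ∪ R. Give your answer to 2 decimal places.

114.42

By inclusion–exclusion:
Individual areas: |P| = 18, |Q| = 5, |R| = 99.
|P∩Q| = 0.
|P∩R|: x∈[5,8], y∈[7,8] → 3·1 = 3.
|Q∩R| = 4.5833.
|P∩Q∩R| = 0.
|P ∪ Q ∪ R| = 122 − 7.5833 + 0 = 114.42.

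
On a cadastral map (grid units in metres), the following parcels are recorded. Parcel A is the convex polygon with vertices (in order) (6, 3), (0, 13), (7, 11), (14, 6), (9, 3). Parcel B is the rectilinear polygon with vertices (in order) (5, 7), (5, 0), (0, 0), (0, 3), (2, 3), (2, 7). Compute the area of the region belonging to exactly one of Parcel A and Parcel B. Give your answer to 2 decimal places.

|Parcel A| = 64, |Parcel B| = 27, |Parcel A∩Parcel B| = 1.6333.
|Parcel A △ Parcel B| = |Parcel A| + |Parcel B| − 2·|Parcel A∩Parcel B| = 64 + 27 − 3.2667 = 87.73.

87.73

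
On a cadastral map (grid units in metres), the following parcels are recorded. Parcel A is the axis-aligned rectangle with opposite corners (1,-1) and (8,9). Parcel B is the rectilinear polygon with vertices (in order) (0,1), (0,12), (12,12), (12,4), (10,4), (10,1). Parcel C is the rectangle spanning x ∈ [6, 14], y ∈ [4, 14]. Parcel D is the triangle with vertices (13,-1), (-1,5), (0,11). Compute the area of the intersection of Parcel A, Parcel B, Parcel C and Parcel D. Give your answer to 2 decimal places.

The intersection is the polygon with vertices (6,4), (6,5.462), (7.583,4).
By the shoelace formula its area is 1.16.

1.16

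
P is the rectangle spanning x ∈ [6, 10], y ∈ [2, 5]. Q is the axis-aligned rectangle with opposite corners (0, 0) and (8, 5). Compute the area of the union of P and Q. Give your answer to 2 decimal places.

By inclusion–exclusion:
Individual areas: |P| = 12, |Q| = 40.
|P∩Q|: x∈[6,8], y∈[2,5] → 2·3 = 6.
|P ∪ Q| = 52 − 6 = 46.00.

46.00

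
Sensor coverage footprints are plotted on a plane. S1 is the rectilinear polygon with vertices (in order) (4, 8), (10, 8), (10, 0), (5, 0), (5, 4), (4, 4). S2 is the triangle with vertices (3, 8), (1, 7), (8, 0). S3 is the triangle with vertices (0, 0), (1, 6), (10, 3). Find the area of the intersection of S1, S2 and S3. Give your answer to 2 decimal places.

The intersection is the polygon with vertices (4,4), (4,5), (5.105,4.632), (6.737,2.021), (6.154,1.846), (5,3), (5,4).
By the shoelace formula its area is 2.83.

2.83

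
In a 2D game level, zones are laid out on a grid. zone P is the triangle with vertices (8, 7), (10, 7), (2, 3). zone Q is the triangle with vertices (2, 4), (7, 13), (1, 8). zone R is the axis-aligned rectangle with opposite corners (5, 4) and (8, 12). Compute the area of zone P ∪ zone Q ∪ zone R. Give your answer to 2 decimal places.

38.64

By inclusion–exclusion:
Individual areas: |zone P| = 4, |zone Q| = 14.5, |zone R| = 24.
|zone P∩zone Q| = 0.
|zone P∩zone R| = 2.25.
|zone Q∩zone R| = 1.6111.
|zone P∩zone Q∩zone R| = 0.
|zone P ∪ zone Q ∪ zone R| = 42.5 − 3.8611 + 0 = 38.64.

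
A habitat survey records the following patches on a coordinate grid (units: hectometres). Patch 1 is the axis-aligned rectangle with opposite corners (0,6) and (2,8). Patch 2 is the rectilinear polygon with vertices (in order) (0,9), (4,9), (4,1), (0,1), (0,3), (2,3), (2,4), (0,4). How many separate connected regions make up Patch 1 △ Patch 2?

Patch 1 △ Patch 2 is a single connected region.

1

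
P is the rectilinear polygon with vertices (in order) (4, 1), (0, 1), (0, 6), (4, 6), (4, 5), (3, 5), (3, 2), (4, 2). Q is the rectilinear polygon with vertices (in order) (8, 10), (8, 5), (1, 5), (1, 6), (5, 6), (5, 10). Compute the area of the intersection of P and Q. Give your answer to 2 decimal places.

3.00

The intersection is the polygon with vertices (4,6), (4,5), (3,5), (1,5), (1,6).
By the shoelace formula its area is 3.00.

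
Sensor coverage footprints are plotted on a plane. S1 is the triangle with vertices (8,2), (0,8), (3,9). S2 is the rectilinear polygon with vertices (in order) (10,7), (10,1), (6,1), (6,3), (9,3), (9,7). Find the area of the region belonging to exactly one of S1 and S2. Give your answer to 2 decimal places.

|S1| = 13, |S2| = 12, |S1∩S2| = 0.3095.
|S1 △ S2| = |S1| + |S2| − 2·|S1∩S2| = 13 + 12 − 0.619 = 24.38.

24.38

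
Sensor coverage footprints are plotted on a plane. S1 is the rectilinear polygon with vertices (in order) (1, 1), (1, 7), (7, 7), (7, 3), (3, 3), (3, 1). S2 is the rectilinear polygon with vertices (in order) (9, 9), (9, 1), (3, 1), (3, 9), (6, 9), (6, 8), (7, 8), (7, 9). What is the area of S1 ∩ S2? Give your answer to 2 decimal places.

16.00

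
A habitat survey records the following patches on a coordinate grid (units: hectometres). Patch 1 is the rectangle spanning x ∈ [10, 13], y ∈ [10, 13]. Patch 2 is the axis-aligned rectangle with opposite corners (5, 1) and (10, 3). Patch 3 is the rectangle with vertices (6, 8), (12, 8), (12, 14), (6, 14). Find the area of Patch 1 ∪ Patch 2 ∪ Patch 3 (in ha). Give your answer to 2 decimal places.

49.00

By inclusion–exclusion:
Individual areas: |Patch 1| = 9, |Patch 2| = 10, |Patch 3| = 36.
|Patch 1∩Patch 2| = 0 (no overlap).
|Patch 1∩Patch 3|: x∈[10,12], y∈[10,13] → 2·3 = 6.
|Patch 2∩Patch 3| = 0 (no overlap).
|Patch 1∩Patch 2∩Patch 3| = 0.
|Patch 1 ∪ Patch 2 ∪ Patch 3| = 55 − 6 + 0 = 49.00.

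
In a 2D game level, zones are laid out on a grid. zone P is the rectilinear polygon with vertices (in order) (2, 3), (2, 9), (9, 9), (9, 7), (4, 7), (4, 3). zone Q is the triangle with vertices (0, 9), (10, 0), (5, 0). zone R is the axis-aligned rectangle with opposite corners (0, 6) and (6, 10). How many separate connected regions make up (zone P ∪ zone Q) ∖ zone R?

(zone P ∪ zone Q) ∖ zone R splits into 2 disjoint pieces (area 21.8, area 6).

2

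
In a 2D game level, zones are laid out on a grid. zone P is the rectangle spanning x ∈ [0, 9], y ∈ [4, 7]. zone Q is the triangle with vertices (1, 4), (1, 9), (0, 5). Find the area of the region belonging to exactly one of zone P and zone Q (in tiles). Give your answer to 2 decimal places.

|zone P| = 27, |zone Q| = 2.5, |zone P∩zone Q| = 2.
|zone P △ zone Q| = |zone P| + |zone Q| − 2·|zone P∩zone Q| = 27 + 2.5 − 4 = 25.50.

25.50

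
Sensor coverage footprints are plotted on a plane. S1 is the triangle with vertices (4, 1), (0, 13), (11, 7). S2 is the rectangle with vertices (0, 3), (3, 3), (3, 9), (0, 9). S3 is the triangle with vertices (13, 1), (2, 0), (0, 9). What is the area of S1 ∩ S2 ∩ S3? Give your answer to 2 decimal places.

2.09

The intersection is the polygon with vertices (3,4), (1.677,7.968), (3,7.154).
By the shoelace formula its area is 2.09.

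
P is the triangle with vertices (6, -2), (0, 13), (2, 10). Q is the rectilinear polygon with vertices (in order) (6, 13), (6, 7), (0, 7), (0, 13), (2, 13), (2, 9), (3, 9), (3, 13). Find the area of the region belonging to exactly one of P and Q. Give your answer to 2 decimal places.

|P| = 6, |Q| = 32, |P∩Q| = 3.1333.
|P △ Q| = |P| + |Q| − 2·|P∩Q| = 6 + 32 − 6.2667 = 31.73.

31.73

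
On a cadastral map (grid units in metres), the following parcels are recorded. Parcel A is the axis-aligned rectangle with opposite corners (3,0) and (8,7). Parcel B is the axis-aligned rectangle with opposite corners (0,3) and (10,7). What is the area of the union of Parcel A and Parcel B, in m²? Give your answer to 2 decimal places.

By inclusion–exclusion:
Individual areas: |Parcel A| = 35, |Parcel B| = 40.
|Parcel A∩Parcel B|: x∈[3,8], y∈[3,7] → 5·4 = 20.
|Parcel A ∪ Parcel B| = 75 − 20 = 55.00.

55.00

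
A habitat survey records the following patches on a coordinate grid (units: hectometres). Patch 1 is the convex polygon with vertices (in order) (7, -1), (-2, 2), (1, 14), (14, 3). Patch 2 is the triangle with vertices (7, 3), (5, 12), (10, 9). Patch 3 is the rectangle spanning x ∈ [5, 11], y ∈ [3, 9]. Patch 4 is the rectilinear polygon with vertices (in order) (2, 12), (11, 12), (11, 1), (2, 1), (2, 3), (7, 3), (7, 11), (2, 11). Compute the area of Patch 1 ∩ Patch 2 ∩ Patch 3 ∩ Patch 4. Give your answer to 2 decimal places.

The intersection is the polygon with vertices (9.081,7.162), (7,3), (7,8.923).
By the shoelace formula its area is 6.16.

6.16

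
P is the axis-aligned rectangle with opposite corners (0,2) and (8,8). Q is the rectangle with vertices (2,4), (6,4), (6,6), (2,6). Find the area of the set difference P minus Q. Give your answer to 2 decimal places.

|P∩Q|: x∈[2,6], y∈[4,6] → 4·2 = 8.
|P| = 48.
|P ∖ Q| = |P| − |P∩Q| = 48 − 8 = 40.00.

40.00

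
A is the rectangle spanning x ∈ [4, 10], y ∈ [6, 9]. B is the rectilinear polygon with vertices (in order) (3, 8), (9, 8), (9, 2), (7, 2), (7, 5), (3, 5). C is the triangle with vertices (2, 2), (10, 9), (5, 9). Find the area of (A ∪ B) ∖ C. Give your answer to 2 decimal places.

|A ∪ B| = 32.
|(A ∪ B) ∩ C| = 14.2857.
|(A ∪ B) ∖ C| = 32 − 14.2857 = 17.71.

17.71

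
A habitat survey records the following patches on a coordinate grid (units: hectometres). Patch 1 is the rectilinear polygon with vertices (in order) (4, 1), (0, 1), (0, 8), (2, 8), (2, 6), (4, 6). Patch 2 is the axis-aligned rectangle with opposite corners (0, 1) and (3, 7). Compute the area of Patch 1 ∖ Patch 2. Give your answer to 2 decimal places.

|Patch 1| = 24, |Patch 1∩Patch 2| = 17.
|Patch 1 ∖ Patch 2| = |Patch 1| − |Patch 1∩Patch 2| = 24 − 17 = 7.00.

7.00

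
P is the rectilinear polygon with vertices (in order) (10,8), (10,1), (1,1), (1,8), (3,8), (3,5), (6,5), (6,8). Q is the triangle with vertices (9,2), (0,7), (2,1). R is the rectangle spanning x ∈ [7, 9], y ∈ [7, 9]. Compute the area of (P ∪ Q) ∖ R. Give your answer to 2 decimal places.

53.32

|P ∪ Q| = 55.3222.
|(P ∪ Q) ∩ R| = 2.
|(P ∪ Q) ∖ R| = 55.3222 − 2 = 53.32.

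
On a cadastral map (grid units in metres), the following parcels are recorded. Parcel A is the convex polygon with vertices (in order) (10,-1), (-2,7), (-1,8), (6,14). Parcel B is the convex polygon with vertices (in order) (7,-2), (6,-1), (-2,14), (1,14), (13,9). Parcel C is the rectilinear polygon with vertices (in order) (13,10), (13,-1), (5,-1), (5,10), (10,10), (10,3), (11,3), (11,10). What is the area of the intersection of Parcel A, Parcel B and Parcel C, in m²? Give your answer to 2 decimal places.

The intersection is the polygon with vertices (9.194,2.022), (8.2,0.2), (5,2.333), (5,10), (7.067,10).
By the shoelace formula its area is 28.30.

28.30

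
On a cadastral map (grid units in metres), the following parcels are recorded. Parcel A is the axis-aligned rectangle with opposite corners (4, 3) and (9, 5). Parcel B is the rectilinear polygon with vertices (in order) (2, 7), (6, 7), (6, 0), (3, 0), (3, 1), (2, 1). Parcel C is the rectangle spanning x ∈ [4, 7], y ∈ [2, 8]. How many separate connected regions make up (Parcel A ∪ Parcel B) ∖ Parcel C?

(Parcel A ∪ Parcel B) ∖ Parcel C splits into 2 disjoint pieces (area 4, area 17).

2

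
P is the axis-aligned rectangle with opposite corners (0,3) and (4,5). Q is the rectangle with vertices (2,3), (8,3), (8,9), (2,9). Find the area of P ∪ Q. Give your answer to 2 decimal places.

40.00

By inclusion–exclusion:
Individual areas: |P| = 8, |Q| = 36.
|P∩Q|: x∈[2,4], y∈[3,5] → 2·2 = 4.
|P ∪ Q| = 44 − 4 = 40.00.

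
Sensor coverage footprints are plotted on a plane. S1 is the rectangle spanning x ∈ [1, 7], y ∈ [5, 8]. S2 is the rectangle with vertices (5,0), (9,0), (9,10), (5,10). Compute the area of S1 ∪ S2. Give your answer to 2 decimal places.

52.00

By inclusion–exclusion:
Individual areas: |S1| = 18, |S2| = 40.
|S1∩S2|: x∈[5,7], y∈[5,8] → 2·3 = 6.
|S1 ∪ S2| = 58 − 6 = 52.00.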